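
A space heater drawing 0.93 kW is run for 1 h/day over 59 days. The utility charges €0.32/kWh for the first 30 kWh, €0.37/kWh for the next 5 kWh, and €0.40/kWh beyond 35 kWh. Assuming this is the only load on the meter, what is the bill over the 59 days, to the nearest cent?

€19.40

Runtime = 1 h/day × 59 days = 59 h
Energy = 0.93 kW × 59 h = 54.87 kWh
Tier 1 (0–30 kWh): 30 × €0.32 = €9.6
Tier 2 (30–35 kWh): 5 × €0.37 = €1.85
Above 35 kWh: 19.87 × €0.40 = €7.948
Bill = €19.40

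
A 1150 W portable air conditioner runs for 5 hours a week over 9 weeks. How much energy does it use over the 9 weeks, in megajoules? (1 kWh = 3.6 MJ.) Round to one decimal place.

Runtime = 5 h/week × 9 weeks = 45 h
Energy = 1.15 kW × 45 h = 51.75 kWh
= 51.75 × 3.6 MJ = 186.3 MJ

186.3 MJ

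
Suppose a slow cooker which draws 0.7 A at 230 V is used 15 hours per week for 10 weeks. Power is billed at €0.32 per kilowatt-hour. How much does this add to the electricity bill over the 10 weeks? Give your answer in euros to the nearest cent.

€7.73

Power = 0.7 A × 230 V = 161 W = 0.161 kW
Runtime = 15 h/week × 10 weeks = 150 h
Energy = 0.161 kW × 150 h = 24.15 kWh
Cost = 24.15 kWh × €0.32/kWh = €7.73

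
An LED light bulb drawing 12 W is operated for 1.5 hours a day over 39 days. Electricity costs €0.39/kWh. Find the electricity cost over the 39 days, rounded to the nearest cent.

Runtime = 1.5 h/day × 39 days = 58.5 h
Energy = 0.012 kW × 58.5 h = 0.702 kWh
Cost = 0.702 kWh × €0.39/kWh = €0.27

€0.27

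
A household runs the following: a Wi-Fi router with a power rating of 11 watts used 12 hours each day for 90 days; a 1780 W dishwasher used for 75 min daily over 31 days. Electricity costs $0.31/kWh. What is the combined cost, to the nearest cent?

$25.07

Wi-Fi router: Runtime = 12 h/day × 90 days = 1080 h
Wi-Fi router: 0.011 kW × 1080 h = 11.88 kWh
dishwasher: Runtime = 75 min × 31 = 2325 min = 38.75 h
dishwasher: 1.78 kW × 38.75 h = 68.975 kWh
Total energy = 80.855 kWh
Cost = 80.855 × $0.31 = $25.07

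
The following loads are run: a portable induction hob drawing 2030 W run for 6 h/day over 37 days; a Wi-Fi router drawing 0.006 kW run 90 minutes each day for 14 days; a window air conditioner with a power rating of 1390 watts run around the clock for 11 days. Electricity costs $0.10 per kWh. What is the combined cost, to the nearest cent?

$81.77

portable induction hob: Runtime = 6 h/day × 37 days = 222 h
portable induction hob: 2.03 kW × 222 h = 450.66 kWh
Wi-Fi router: Runtime = 90 min × 14 = 1260 min = 21 h
Wi-Fi router: 0.006 kW × 21 h = 0.126 kWh
window air conditioner: Runtime = 24 h × 11 = 264 h
window air conditioner: 1.39 kW × 264 h = 366.96 kWh
Total energy = 817.746 kWh
Cost = 817.746 × $0.10 = $81.77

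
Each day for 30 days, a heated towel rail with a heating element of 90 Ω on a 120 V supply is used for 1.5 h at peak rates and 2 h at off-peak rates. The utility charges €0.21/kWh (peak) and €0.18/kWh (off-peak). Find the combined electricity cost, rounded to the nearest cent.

Power = V²/R = 120²/90 = 160 W = 0.16 kW
Peak energy = 0.16 kW × 1.5 h × 30 = 7.2 kWh
Off-peak energy = 0.16 kW × 2 h × 30 = 9.6 kWh
Cost = 7.2 × €0.21 + 9.6 × €0.18 = €1.512 + €1.728 = €3.24

€3.24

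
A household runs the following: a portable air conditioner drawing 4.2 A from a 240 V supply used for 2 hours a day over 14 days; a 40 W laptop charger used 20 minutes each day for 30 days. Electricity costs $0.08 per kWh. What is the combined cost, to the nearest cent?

$2.29

portable air conditioner: Power = 4.2 A × 240 V = 1008 W = 1.008 kW
portable air conditioner: Runtime = 2 h/day × 14 days = 28 h
portable air conditioner: 1.008 kW × 28 h = 28.224 kWh
laptop charger: Runtime = 20 min × 30 = 600 min = 10 h
laptop charger: 0.04 kW × 10 h = 0.4 kWh
Total energy = 28.624 kWh
Cost = 28.624 × $0.08 = $2.29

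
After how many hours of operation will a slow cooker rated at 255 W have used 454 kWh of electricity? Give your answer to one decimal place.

Hours = 454 kWh ÷ 0.255 kW = 1780.4 h

1780.4 h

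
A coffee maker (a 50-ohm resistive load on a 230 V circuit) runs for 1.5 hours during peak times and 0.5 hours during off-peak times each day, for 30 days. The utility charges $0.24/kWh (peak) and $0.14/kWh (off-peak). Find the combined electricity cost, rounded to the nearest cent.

Power = V²/R = 230²/50 = 1058 W = 1.058 kW
Peak energy = 1.058 kW × 1.5 h × 30 = 47.61 kWh
Off-peak energy = 1.058 kW × 0.5 h × 30 = 15.87 kWh
Cost = 47.61 × $0.24 + 15.87 × $0.14 = $11.4264 + $2.2218 = $13.65

$13.65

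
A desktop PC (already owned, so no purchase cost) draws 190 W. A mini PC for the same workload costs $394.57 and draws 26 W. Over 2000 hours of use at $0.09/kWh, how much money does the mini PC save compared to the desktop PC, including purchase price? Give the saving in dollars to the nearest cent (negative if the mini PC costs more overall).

-$365.05

desktop PC: $0.00 + (190/1000) kW × 2000 h × $0.09 = $0.00 + $34.2 = $34.2
mini PC: $394.57 + (26/1000) kW × 2000 h × $0.09 = $394.57 + $4.68 = $399.25
Saving = $34.2 − $399.25 = −$365.05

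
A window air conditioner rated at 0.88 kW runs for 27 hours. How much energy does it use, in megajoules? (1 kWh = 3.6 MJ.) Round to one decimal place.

Energy = 0.88 kW × 27 h = 23.76 kWh
= 23.76 × 3.6 MJ = 85.5 MJ

85.5 MJ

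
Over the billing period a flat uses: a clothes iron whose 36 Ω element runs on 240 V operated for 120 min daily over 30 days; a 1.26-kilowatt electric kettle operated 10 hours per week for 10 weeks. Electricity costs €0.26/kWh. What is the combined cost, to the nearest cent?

clothes iron: Power = V²/R = 240²/36 = 1600 W = 1.6 kW
clothes iron: Runtime = 120 min × 30 = 3600 min = 60 h
clothes iron: 1.6 kW × 60 h = 96 kWh
electric kettle: Runtime = 10 h/week × 10 weeks = 100 h
electric kettle: 1.26 kW × 100 h = 126 kWh
Total energy = 222 kWh
Cost = 222 × €0.26 = €57.72

€57.72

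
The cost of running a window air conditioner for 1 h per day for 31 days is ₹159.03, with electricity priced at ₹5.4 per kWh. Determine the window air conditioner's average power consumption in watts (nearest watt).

Energy = ₹159.03 ÷ ₹5.4/kWh = 29.45 kWh
Runtime = 1 h/day × 31 days = 31 h
Power = 29.45 kWh ÷ 31 h = 0.95 kW = 950 W

950 W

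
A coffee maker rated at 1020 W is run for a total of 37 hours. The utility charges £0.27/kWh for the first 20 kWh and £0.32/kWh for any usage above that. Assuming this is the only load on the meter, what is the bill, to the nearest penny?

£11.08

Energy = 1.02 kW × 37 h = 37.74 kWh
Tier 1 (0–20 kWh): 20 × £0.27 = £5.4
Above 20 kWh: 17.74 × £0.32 = £5.6768
Bill = £11.08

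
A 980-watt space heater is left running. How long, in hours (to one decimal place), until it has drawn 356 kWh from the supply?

363.3 h

Hours = 356 kWh ÷ 0.98 kW = 363.3 h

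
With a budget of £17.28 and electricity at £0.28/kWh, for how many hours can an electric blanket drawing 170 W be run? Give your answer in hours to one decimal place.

Energy available = £17.28 ÷ £0.28/kWh = 61.7143 kWh
Hours = 61.7143 kWh ÷ 0.17 kW = 363.0 h

363.0 h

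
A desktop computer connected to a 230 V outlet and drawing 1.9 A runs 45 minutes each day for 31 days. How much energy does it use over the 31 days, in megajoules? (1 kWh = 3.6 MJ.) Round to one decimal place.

36.6 MJ

Power = 1.9 A × 230 V = 437 W = 0.437 kW
Runtime = 45 min × 31 = 1395 min = 23.25 h
Energy = 0.437 kW × 23.25 h = 10.16025 kWh
= 10.16025 × 3.6 MJ = 36.6 MJ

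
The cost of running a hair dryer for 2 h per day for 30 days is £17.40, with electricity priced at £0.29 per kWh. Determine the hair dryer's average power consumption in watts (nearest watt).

1000 W

Energy = £17.40 ÷ £0.29/kWh = 60 kWh
Runtime = 2 h/day × 30 days = 60 h
Power = 60 kWh ÷ 60 h = 1 kW = 1000 W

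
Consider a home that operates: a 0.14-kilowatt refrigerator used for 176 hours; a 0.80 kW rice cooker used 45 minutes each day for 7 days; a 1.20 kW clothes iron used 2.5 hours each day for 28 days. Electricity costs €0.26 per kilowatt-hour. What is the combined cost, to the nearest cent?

refrigerator: 0.14 kW × 176 h = 24.64 kWh
rice cooker: Runtime = 45 min × 7 = 315 min = 5.25 h
rice cooker: 0.8 kW × 5.25 h = 4.2 kWh
clothes iron: Runtime = 2.5 h/day × 28 days = 70 h
clothes iron: 1.2 kW × 70 h = 84 kWh
Total energy = 112.84 kWh
Cost = 112.84 × €0.26 = €29.34

€29.34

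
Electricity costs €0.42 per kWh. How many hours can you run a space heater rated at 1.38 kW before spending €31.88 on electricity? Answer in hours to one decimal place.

55.0 h

Energy available = €31.88 ÷ €0.42/kWh = 75.9048 kWh
Hours = 75.9048 kWh ÷ 1.38 kW = 55.0 h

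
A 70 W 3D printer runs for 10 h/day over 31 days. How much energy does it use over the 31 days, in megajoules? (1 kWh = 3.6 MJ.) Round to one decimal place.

Runtime = 10 h/day × 31 days = 310 h
Energy = 0.07 kW × 310 h = 21.7 kWh
= 21.7 × 3.6 MJ = 78.1 MJ

78.1 MJ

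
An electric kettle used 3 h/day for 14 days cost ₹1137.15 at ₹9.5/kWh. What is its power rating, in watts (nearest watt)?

Energy = ₹1137.15 ÷ ₹9.5/kWh = 119.7 kWh
Runtime = 3 h/day × 14 days = 42 h
Power = 119.7 kWh ÷ 42 h = 2.85 kW = 2850 W

2850 W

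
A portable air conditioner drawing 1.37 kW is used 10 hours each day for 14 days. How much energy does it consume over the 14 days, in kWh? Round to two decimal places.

Runtime = 10 h/day × 14 days = 140 h
Energy = 1.37 kW × 140 h = 191.8 kWh

191.80 kWh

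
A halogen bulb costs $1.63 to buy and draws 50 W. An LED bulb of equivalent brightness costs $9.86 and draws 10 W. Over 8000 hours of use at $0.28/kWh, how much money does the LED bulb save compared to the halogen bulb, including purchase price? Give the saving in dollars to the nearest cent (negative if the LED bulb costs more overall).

$81.37

halogen bulb: $1.63 + (50/1000) kW × 8000 h × $0.28 = $1.63 + $112 = $113.63
LED bulb: $9.86 + (10/1000) kW × 8000 h × $0.28 = $9.86 + $22.4 = $32.26
Saving = $113.63 − $32.26 = $81.37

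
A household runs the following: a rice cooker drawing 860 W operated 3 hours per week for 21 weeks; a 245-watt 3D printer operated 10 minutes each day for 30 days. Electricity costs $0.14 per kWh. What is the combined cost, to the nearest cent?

$7.76

rice cooker: Runtime = 3 h/week × 21 weeks = 63 h
rice cooker: 0.86 kW × 63 h = 54.18 kWh
3D printer: Runtime = 10 min × 30 = 300 min = 5 h
3D printer: 0.245 kW × 5 h = 1.225 kWh
Total energy = 55.405 kWh
Cost = 55.405 × $0.14 = $7.76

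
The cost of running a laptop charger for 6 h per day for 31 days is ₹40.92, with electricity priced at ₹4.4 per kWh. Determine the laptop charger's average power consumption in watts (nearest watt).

Energy = ₹40.92 ÷ ₹4.4/kWh = 9.3 kWh
Runtime = 6 h/day × 31 days = 186 h
Power = 9.3 kWh ÷ 186 h = 0.05 kW = 50 W

50 W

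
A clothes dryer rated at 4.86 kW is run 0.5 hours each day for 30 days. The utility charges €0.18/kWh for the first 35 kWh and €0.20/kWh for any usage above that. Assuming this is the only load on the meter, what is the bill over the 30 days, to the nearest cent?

Runtime = 0.5 h/day × 30 days = 15 h
Energy = 4.86 kW × 15 h = 72.9 kWh
Tier 1 (0–35 kWh): 35 × €0.18 = €6.3
Above 35 kWh: 37.9 × €0.20 = €7.58
Bill = €13.88

€13.88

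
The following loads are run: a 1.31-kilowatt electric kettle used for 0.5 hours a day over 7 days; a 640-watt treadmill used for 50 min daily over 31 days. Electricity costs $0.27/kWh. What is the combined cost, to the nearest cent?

electric kettle: Runtime = 0.5 h/day × 7 days = 3.5 h
electric kettle: 1.31 kW × 3.5 h = 4.585 kWh
treadmill: Runtime = 50 min × 31 = 1550 min = 25.833333… h
treadmill: 0.64 kW × 25.833333… h = 16.533333… kWh
Total energy = 21.118333… kWh
Cost = 21.118333… × $0.27 = $5.70

$5.70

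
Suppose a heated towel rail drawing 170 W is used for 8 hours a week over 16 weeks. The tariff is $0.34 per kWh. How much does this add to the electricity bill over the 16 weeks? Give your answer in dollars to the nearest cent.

$7.40

Runtime = 8 h/week × 16 weeks = 128 h
Energy = 0.17 kW × 128 h = 21.76 kWh
Cost = 21.76 kWh × $0.34/kWh = $7.40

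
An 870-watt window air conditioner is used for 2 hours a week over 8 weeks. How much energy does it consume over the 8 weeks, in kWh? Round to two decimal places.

13.92 kWh

Runtime = 2 h/week × 8 weeks = 16 h
Energy = 0.87 kW × 16 h = 13.92 kWh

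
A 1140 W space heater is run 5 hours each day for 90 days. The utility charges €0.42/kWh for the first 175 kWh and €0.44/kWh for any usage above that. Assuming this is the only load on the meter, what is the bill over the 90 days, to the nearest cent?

€222.22

Runtime = 5 h/day × 90 days = 450 h
Energy = 1.14 kW × 450 h = 513 kWh
Tier 1 (0–175 kWh): 175 × €0.42 = €73.5
Above 175 kWh: 338 × €0.44 = €148.72
Bill = €222.22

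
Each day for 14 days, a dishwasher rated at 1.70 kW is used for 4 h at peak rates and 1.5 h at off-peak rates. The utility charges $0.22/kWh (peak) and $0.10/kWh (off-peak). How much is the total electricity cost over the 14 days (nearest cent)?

Peak energy = 1.7 kW × 4 h × 14 = 95.2 kWh
Off-peak energy = 1.7 kW × 1.5 h × 14 = 35.7 kWh
Cost = 95.2 × $0.22 + 35.7 × $0.10 = $20.944 + $3.57 = $24.51

$24.51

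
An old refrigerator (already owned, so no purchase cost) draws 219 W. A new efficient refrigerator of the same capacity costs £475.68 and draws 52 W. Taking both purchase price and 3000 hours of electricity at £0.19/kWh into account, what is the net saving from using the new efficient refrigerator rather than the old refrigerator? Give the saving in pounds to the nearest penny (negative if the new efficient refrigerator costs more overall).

-£380.49

old refrigerator: £0.00 + (219/1000) kW × 3000 h × £0.19 = £0.00 + £124.83 = £124.83
new efficient refrigerator: £475.68 + (52/1000) kW × 3000 h × £0.19 = £475.68 + £29.64 = £505.32
Saving = £124.83 − £505.32 = −£380.49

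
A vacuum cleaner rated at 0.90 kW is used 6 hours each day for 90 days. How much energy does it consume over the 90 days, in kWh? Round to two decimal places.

486.00 kWh

Runtime = 6 h/day × 90 days = 540 h
Energy = 0.9 kW × 540 h = 486 kWh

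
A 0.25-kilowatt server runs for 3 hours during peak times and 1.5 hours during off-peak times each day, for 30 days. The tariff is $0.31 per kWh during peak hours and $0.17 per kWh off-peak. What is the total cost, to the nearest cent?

$8.89

Peak energy = 0.25 kW × 3 h × 30 = 22.5 kWh
Off-peak energy = 0.25 kW × 1.5 h × 30 = 11.25 kWh
Cost = 22.5 × $0.31 + 11.25 × $0.17 = $6.975 + $1.9125 = $8.89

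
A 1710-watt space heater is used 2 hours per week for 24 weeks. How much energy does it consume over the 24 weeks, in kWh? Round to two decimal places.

Runtime = 2 h/week × 24 weeks = 48 h
Energy = 1.71 kW × 48 h = 82.08 kWh

82.08 kWh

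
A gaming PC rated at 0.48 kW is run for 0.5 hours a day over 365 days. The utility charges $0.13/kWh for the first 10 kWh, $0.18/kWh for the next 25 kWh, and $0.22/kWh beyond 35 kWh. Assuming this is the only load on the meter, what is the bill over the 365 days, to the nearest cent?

$17.37

Runtime = 0.5 h/day × 365 days = 182.5 h
Energy = 0.48 kW × 182.5 h = 87.6 kWh
Tier 1 (0–10 kWh): 10 × $0.13 = $1.3
Tier 2 (10–35 kWh): 25 × $0.18 = $4.5
Above 35 kWh: 52.6 × $0.22 = $11.572
Bill = $17.37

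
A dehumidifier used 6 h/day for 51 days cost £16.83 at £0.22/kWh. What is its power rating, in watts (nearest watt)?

250 W

Energy = £16.83 ÷ £0.22/kWh = 76.5 kWh
Runtime = 6 h/day × 51 days = 306 h
Power = 76.5 kWh ÷ 306 h = 0.25 kW = 250 W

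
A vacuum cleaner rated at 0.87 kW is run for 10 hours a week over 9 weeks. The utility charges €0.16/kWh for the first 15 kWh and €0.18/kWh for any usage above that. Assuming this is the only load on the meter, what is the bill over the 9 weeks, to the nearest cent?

Runtime = 10 h/week × 9 weeks = 90 h
Energy = 0.87 kW × 90 h = 78.3 kWh
Tier 1 (0–15 kWh): 15 × €0.16 = €2.4
Above 15 kWh: 63.3 × €0.18 = €11.394
Bill = €13.79

€13.79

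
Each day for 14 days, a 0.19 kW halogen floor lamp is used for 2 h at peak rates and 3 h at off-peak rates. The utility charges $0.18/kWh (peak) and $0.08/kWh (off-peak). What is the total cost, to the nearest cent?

Peak energy = 0.19 kW × 2 h × 14 = 5.32 kWh
Off-peak energy = 0.19 kW × 3 h × 14 = 7.98 kWh
Cost = 5.32 × $0.18 + 7.98 × $0.08 = $0.9576 + $0.6384 = $1.60

$1.60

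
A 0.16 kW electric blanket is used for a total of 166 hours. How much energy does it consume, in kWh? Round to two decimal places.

Energy = 0.16 kW × 166 h = 26.56 kWh

26.56 kWh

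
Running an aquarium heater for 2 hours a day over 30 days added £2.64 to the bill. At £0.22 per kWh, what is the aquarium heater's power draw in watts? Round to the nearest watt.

200 W

Energy = £2.64 ÷ £0.22/kWh = 12 kWh
Runtime = 2 h/day × 30 days = 60 h
Power = 12 kWh ÷ 60 h = 0.2 kW = 200 W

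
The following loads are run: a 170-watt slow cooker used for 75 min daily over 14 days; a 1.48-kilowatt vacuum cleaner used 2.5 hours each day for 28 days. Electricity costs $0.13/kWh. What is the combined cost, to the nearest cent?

$13.85

slow cooker: Runtime = 75 min × 14 = 1050 min = 17.5 h
slow cooker: 0.17 kW × 17.5 h = 2.975 kWh
vacuum cleaner: Runtime = 2.5 h/day × 28 days = 70 h
vacuum cleaner: 1.48 kW × 70 h = 103.6 kWh
Total energy = 106.575 kWh
Cost = 106.575 × $0.13 = $13.85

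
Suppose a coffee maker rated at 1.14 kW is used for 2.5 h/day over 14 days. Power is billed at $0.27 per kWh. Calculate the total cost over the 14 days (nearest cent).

Runtime = 2.5 h/day × 14 days = 35 h
Energy = 1.14 kW × 35 h = 39.9 kWh
Cost = 39.9 kWh × $0.27/kWh = $10.77

$10.77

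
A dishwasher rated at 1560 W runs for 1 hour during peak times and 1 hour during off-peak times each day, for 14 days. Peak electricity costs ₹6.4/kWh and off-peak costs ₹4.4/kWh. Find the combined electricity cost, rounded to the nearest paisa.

₹235.87

Peak energy = 1.56 kW × 1 h × 14 = 21.84 kWh
Off-peak energy = 1.56 kW × 1 h × 14 = 21.84 kWh
Cost = 21.84 × ₹6.4 + 21.84 × ₹4.4 = ₹139.776 + ₹96.096 = ₹235.87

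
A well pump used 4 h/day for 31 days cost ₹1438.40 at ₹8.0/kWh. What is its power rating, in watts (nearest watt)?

Energy = ₹1438.40 ÷ ₹8.0/kWh = 179.8 kWh
Runtime = 4 h/day × 31 days = 124 h
Power = 179.8 kWh ÷ 124 h = 1.45 kW = 1450 W

1450 W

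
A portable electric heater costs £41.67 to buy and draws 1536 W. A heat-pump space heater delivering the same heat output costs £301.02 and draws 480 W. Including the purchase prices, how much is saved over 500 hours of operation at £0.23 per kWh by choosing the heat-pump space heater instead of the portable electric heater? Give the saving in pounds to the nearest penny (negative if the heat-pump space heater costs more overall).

-£137.91

portable electric heater: £41.67 + (1536/1000) kW × 500 h × £0.23 = £41.67 + £176.64 = £218.31
heat-pump space heater: £301.02 + (480/1000) kW × 500 h × £0.23 = £301.02 + £55.2 = £356.22
Saving = £218.31 − £356.22 = −£137.91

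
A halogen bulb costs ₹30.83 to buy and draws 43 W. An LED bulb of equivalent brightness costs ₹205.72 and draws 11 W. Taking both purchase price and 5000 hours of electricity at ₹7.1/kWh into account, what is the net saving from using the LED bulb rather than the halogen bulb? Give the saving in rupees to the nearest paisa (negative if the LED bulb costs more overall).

₹961.11

halogen bulb: ₹30.83 + (43/1000) kW × 5000 h × ₹7.1 = ₹30.83 + ₹1526.5 = ₹1557.33
LED bulb: ₹205.72 + (11/1000) kW × 5000 h × ₹7.1 = ₹205.72 + ₹390.5 = ₹596.22
Saving = ₹1557.33 − ₹596.22 = ₹961.11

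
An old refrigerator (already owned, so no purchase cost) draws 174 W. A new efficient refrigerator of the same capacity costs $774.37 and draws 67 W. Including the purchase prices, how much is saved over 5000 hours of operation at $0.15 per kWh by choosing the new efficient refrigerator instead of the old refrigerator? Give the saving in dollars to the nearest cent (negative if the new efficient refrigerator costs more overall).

-$694.12

old refrigerator: $0.00 + (174/1000) kW × 5000 h × $0.15 = $0.00 + $130.5 = $130.5
new efficient refrigerator: $774.37 + (67/1000) kW × 5000 h × $0.15 = $774.37 + $50.25 = $824.62
Saving = $130.5 − $824.62 = −$694.12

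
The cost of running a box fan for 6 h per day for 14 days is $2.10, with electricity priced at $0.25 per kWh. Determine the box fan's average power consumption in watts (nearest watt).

100 W

Energy = $2.10 ÷ $0.25/kWh = 8.4 kWh
Runtime = 6 h/day × 14 days = 84 h
Power = 8.4 kWh ÷ 84 h = 0.1 kW = 100 W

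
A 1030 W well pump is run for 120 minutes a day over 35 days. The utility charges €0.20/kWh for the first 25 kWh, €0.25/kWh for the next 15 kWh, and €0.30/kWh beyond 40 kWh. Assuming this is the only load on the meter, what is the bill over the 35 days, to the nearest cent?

€18.38

Runtime = 120 min × 35 = 4200 min = 70 h
Energy = 1.03 kW × 70 h = 72.1 kWh
Tier 1 (0–25 kWh): 25 × €0.20 = €5
Tier 2 (25–40 kWh): 15 × €0.25 = €3.75
Above 40 kWh: 32.1 × €0.30 = €9.63
Bill = €18.38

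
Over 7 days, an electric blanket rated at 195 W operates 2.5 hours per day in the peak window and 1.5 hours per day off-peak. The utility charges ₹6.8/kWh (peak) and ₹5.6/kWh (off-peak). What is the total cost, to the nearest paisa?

Peak energy = 0.195 kW × 2.5 h × 7 = 3.4125 kWh
Off-peak energy = 0.195 kW × 1.5 h × 7 = 2.0475 kWh
Cost = 3.4125 × ₹6.8 + 2.0475 × ₹5.6 = ₹23.205 + ₹11.466 = ₹34.67

₹34.67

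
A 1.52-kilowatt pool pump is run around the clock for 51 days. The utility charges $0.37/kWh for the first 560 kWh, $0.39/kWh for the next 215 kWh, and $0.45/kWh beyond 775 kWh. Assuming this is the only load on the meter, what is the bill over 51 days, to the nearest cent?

$779.52

Runtime = 24 h × 51 = 1224 h
Energy = 1.52 kW × 1224 h = 1860.48 kWh
Tier 1 (0–560 kWh): 560 × $0.37 = $207.2
Tier 2 (560–775 kWh): 215 × $0.39 = $83.85
Above 775 kWh: 1085.48 × $0.45 = $488.466
Bill = $779.52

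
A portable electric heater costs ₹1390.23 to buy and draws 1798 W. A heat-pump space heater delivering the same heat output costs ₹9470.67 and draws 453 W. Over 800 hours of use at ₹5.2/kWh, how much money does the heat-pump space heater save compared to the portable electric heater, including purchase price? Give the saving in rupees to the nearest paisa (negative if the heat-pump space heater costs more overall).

-₹2485.24

portable electric heater: ₹1390.23 + (1798/1000) kW × 800 h × ₹5.2 = ₹1390.23 + ₹7479.68 = ₹8869.91
heat-pump space heater: ₹9470.67 + (453/1000) kW × 800 h × ₹5.2 = ₹9470.67 + ₹1884.48 = ₹11355.15
Saving = ₹8869.91 − ₹11355.15 = −₹2485.24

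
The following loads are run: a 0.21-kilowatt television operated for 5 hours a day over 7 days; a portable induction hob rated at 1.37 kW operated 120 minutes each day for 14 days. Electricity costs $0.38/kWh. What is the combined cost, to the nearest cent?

television: Runtime = 5 h/day × 7 days = 35 h
television: 0.21 kW × 35 h = 7.35 kWh
portable induction hob: Runtime = 120 min × 14 = 1680 min = 28 h
portable induction hob: 1.37 kW × 28 h = 38.36 kWh
Total energy = 45.71 kWh
Cost = 45.71 × $0.38 = $17.37

$17.37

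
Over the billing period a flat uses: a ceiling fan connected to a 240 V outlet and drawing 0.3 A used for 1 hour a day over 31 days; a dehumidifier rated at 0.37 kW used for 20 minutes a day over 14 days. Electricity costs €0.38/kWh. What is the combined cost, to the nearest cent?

€1.50

ceiling fan: Power = 0.3 A × 240 V = 72 W = 0.072 kW
ceiling fan: Runtime = 1 h/day × 31 days = 31 h
ceiling fan: 0.072 kW × 31 h = 2.232 kWh
dehumidifier: Runtime = 20 min × 14 = 280 min = 4.666666… h
dehumidifier: 0.37 kW × 4.666666… h = 1.726666… kWh
Total energy = 3.958666… kWh
Cost = 3.958666… × €0.38 = €1.50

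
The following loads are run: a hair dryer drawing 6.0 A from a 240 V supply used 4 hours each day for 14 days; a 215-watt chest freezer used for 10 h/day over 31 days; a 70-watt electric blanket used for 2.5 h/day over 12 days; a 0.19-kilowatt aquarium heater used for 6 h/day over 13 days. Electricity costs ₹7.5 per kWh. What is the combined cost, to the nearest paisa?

₹1231.58

hair dryer: Power = 6.0 A × 240 V = 1440 W = 1.44 kW
hair dryer: Runtime = 4 h/day × 14 days = 56 h
hair dryer: 1.44 kW × 56 h = 80.64 kWh
chest freezer: Runtime = 10 h/day × 31 days = 310 h
chest freezer: 0.215 kW × 310 h = 66.65 kWh
electric blanket: Runtime = 2.5 h/day × 12 days = 30 h
electric blanket: 0.07 kW × 30 h = 2.1 kWh
aquarium heater: Runtime = 6 h/day × 13 days = 78 h
aquarium heater: 0.19 kW × 78 h = 14.82 kWh
Total energy = 164.21 kWh
Cost = 164.21 × ₹7.5 = ₹1231.58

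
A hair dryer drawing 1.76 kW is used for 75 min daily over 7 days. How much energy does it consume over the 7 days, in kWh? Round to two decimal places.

Runtime = 75 min × 7 = 525 min = 8.75 h
Energy = 1.76 kW × 8.75 h = 15.4 kWh

15.40 kWh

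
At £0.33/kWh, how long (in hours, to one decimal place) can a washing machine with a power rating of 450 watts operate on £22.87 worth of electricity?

154.0 h

Energy available = £22.87 ÷ £0.33/kWh = 69.303 kWh
Hours = 69.303 kWh ÷ 0.45 kW = 154.0 h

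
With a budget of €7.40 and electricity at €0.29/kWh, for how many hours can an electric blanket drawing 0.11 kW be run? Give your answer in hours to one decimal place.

232.0 h

Energy available = €7.40 ÷ €0.29/kWh = 25.5172 kWh
Hours = 25.5172 kWh ÷ 0.11 kW = 232.0 h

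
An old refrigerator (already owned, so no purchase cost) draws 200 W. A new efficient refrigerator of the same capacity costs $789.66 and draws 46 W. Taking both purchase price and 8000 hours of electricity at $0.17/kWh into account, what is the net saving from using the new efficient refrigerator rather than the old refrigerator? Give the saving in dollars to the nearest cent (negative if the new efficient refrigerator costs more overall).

-$580.22

old refrigerator: $0.00 + (200/1000) kW × 8000 h × $0.17 = $0.00 + $272 = $272
new efficient refrigerator: $789.66 + (46/1000) kW × 8000 h × $0.17 = $789.66 + $62.56 = $852.22
Saving = $272 − $852.22 = −$580.22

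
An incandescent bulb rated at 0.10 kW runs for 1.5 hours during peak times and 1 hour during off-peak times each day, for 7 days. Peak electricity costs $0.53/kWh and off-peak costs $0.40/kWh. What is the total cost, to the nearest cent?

$0.84

Peak energy = 0.1 kW × 1.5 h × 7 = 1.05 kWh
Off-peak energy = 0.1 kW × 1 h × 7 = 0.7 kWh
Cost = 1.05 × $0.53 + 0.7 × $0.40 = $0.5565 + $0.28 = $0.84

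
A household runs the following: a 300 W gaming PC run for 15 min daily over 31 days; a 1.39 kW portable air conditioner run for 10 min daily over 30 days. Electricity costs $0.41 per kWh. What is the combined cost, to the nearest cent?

gaming PC: Runtime = 15 min × 31 = 465 min = 7.75 h
gaming PC: 0.3 kW × 7.75 h = 2.325 kWh
portable air conditioner: Runtime = 10 min × 30 = 300 min = 5 h
portable air conditioner: 1.39 kW × 5 h = 6.95 kWh
Total energy = 9.275 kWh
Cost = 9.275 × $0.41 = $3.80

$3.80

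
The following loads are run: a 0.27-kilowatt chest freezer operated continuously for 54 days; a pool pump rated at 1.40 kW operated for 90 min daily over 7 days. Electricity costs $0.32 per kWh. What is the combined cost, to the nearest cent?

$116.68

chest freezer: Runtime = 24 h × 54 = 1296 h
chest freezer: 0.27 kW × 1296 h = 349.92 kWh
pool pump: Runtime = 90 min × 7 = 630 min = 10.5 h
pool pump: 1.4 kW × 10.5 h = 14.7 kWh
Total energy = 364.62 kWh
Cost = 364.62 × $0.32 = $116.68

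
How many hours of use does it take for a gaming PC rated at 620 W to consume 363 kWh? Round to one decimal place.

Hours = 363 kWh ÷ 0.62 kW = 585.5 h

585.5 h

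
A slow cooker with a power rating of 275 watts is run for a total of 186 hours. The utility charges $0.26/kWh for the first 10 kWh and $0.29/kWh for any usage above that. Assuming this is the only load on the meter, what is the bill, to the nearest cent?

$14.53

Energy = 0.275 kW × 186 h = 51.15 kWh
Tier 1 (0–10 kWh): 10 × $0.26 = $2.6
Above 10 kWh: 41.15 × $0.29 = $11.9335
Bill = $14.53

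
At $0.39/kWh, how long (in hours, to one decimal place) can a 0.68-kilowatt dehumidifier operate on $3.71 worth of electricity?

Energy available = $3.71 ÷ $0.39/kWh = 9.5128 kWh
Hours = 9.5128 kWh ÷ 0.68 kW = 14.0 h

14.0 h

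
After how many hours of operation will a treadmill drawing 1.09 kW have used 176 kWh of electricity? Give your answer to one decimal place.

Hours = 176 kWh ÷ 1.09 kW = 161.5 h

161.5 h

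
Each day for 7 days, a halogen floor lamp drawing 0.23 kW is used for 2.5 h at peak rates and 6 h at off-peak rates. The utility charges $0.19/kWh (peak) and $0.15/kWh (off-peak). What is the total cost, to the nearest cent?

Peak energy = 0.23 kW × 2.5 h × 7 = 4.025 kWh
Off-peak energy = 0.23 kW × 6 h × 7 = 9.66 kWh
Cost = 4.025 × $0.19 + 9.66 × $0.15 = $0.76475 + $1.449 = $2.21

$2.21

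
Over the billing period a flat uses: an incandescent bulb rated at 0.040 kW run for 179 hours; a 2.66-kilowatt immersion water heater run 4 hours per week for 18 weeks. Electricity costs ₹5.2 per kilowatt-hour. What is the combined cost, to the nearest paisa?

₹1033.14

incandescent bulb: 0.04 kW × 179 h = 7.16 kWh
immersion water heater: Runtime = 4 h/week × 18 weeks = 72 h
immersion water heater: 2.66 kW × 72 h = 191.52 kWh
Total energy = 198.68 kWh
Cost = 198.68 × ₹5.2 = ₹1033.14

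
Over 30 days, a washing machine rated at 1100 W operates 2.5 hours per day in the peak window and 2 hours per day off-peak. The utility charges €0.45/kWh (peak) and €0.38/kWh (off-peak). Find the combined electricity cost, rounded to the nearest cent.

Peak energy = 1.1 kW × 2.5 h × 30 = 82.5 kWh
Off-peak energy = 1.1 kW × 2 h × 30 = 66 kWh
Cost = 82.5 × €0.45 + 66 × €0.38 = €37.125 + €25.08 = €62.21

€62.21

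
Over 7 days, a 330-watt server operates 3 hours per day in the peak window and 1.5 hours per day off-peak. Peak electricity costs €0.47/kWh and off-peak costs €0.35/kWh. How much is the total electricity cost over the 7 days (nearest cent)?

Peak energy = 0.33 kW × 3 h × 7 = 6.93 kWh
Off-peak energy = 0.33 kW × 1.5 h × 7 = 3.465 kWh
Cost = 6.93 × €0.47 + 3.465 × €0.35 = €3.2571 + €1.21275 = €4.47

€4.47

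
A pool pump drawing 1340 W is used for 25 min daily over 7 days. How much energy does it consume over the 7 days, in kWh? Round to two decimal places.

Runtime = 25 min × 7 = 175 min = 2.916666… h
Energy = 1.34 kW × 2.916666… h = 3.908333… kWh ≈ 3.91 kWh

3.91 kWh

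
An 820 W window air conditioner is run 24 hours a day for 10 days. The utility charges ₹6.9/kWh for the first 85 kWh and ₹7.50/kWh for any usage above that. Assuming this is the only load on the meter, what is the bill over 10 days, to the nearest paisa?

₹1425.00

Runtime = 24 h × 10 = 240 h
Energy = 0.82 kW × 240 h = 196.8 kWh
Tier 1 (0–85 kWh): 85 × ₹6.9 = ₹586.5
Above 85 kWh: 111.8 × ₹7.50 = ₹838.5
Bill = ₹1425.00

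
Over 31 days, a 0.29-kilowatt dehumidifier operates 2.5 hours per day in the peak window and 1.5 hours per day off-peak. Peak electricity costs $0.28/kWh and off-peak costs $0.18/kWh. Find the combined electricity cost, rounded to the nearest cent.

$8.72

Peak energy = 0.29 kW × 2.5 h × 31 = 22.475 kWh
Off-peak energy = 0.29 kW × 1.5 h × 31 = 13.485 kWh
Cost = 22.475 × $0.28 + 13.485 × $0.18 = $6.293 + $2.4273 = $8.72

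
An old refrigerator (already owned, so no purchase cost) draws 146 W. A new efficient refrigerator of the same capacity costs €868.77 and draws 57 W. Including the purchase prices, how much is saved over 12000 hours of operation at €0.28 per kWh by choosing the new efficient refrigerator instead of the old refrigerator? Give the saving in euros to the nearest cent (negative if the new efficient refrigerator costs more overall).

-€569.73

old refrigerator: €0.00 + (146/1000) kW × 12000 h × €0.28 = €0.00 + €490.56 = €490.56
new efficient refrigerator: €868.77 + (57/1000) kW × 12000 h × €0.28 = €868.77 + €191.52 = €1060.29
Saving = €490.56 − €1060.29 = −€569.73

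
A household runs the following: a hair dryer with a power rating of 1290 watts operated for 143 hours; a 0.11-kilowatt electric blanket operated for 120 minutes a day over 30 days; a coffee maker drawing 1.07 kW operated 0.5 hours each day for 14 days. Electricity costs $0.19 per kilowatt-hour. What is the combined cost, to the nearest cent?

$37.73

hair dryer: 1.29 kW × 143 h = 184.47 kWh
electric blanket: Runtime = 120 min × 30 = 3600 min = 60 h
electric blanket: 0.11 kW × 60 h = 6.6 kWh
coffee maker: Runtime = 0.5 h/day × 14 days = 7 h
coffee maker: 1.07 kW × 7 h = 7.49 kWh
Total energy = 198.56 kWh
Cost = 198.56 × $0.19 = $37.73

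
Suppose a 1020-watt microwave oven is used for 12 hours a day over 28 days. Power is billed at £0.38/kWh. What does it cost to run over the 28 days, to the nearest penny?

£130.23

Runtime = 12 h/day × 28 days = 336 h
Energy = 1.02 kW × 336 h = 342.72 kWh
Cost = 342.72 kWh × £0.38/kWh = £130.23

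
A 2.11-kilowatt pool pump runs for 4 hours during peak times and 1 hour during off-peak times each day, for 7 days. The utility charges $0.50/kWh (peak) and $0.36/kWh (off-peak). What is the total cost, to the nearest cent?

$34.86

Peak energy = 2.11 kW × 4 h × 7 = 59.08 kWh
Off-peak energy = 2.11 kW × 1 h × 7 = 14.77 kWh
Cost = 59.08 × $0.50 + 14.77 × $0.36 = $29.54 + $5.3172 = $34.86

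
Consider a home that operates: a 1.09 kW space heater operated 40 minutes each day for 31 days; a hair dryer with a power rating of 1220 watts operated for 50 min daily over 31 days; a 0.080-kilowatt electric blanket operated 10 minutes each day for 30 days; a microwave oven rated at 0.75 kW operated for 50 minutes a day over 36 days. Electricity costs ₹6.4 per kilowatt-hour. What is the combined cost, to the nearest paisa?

₹492.44

space heater: Runtime = 40 min × 31 = 1240 min = 20.666666… h
space heater: 1.09 kW × 20.666666… h = 22.526666… kWh
hair dryer: Runtime = 50 min × 31 = 1550 min = 25.833333… h
hair dryer: 1.22 kW × 25.833333… h = 31.516666… kWh
electric blanket: Runtime = 10 min × 30 = 300 min = 5 h
electric blanket: 0.08 kW × 5 h = 0.4 kWh
microwave oven: Runtime = 50 min × 36 = 1800 min = 30 h
microwave oven: 0.75 kW × 30 h = 22.5 kWh
Total energy = 76.943333… kWh
Cost = 76.943333… × ₹6.4 = ₹492.44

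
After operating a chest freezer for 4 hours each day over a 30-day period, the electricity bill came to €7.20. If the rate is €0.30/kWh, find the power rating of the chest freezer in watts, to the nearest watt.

200 W

Energy = €7.20 ÷ €0.30/kWh = 24 kWh
Runtime = 4 h/day × 30 days = 120 h
Power = 24 kWh ÷ 120 h = 0.2 kW = 200 W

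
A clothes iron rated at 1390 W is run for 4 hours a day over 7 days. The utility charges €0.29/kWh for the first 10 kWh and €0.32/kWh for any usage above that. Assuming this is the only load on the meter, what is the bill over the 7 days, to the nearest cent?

Runtime = 4 h/day × 7 days = 28 h
Energy = 1.39 kW × 28 h = 38.92 kWh
Tier 1 (0–10 kWh): 10 × €0.29 = €2.9
Above 10 kWh: 28.92 × €0.32 = €9.2544
Bill = €12.15

€12.15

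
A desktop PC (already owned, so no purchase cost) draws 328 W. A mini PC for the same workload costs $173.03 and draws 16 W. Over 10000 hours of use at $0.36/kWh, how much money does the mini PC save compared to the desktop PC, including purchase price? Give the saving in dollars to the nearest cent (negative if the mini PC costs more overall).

desktop PC: $0.00 + (328/1000) kW × 10000 h × $0.36 = $0.00 + $1180.8 = $1180.8
mini PC: $173.03 + (16/1000) kW × 10000 h × $0.36 = $173.03 + $57.6 = $230.63
Saving = $1180.8 − $230.63 = $950.17

$950.17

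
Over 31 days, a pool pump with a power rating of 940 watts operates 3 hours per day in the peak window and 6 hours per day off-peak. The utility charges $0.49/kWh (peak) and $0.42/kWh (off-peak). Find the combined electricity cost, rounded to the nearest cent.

Peak energy = 0.94 kW × 3 h × 31 = 87.42 kWh
Off-peak energy = 0.94 kW × 6 h × 31 = 174.84 kWh
Cost = 87.42 × $0.49 + 174.84 × $0.42 = $42.8358 + $73.4328 = $116.27

$116.27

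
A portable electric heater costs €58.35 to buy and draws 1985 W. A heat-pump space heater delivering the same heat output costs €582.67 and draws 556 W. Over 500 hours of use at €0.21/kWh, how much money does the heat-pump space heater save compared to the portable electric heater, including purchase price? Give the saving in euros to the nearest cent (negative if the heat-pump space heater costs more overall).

-€374.28

portable electric heater: €58.35 + (1985/1000) kW × 500 h × €0.21 = €58.35 + €208.425 = €266.775
heat-pump space heater: €582.67 + (556/1000) kW × 500 h × €0.21 = €582.67 + €58.38 = €641.05
Saving = €266.775 − €641.05 = −€374.275 → -€374.28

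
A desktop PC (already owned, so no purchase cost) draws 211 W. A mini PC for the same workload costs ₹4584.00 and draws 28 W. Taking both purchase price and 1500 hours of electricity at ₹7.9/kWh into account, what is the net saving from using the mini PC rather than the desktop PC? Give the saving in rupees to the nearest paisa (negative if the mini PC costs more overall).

desktop PC: ₹0.00 + (211/1000) kW × 1500 h × ₹7.9 = ₹0.00 + ₹2500.35 = ₹2500.35
mini PC: ₹4584.00 + (28/1000) kW × 1500 h × ₹7.9 = ₹4584.00 + ₹331.8 = ₹4915.8
Saving = ₹2500.35 − ₹4915.8 = −₹2415.45

-₹2415.45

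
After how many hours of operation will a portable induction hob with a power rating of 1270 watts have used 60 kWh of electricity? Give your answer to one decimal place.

Hours = 60 kWh ÷ 1.27 kW = 47.2 h

47.2 h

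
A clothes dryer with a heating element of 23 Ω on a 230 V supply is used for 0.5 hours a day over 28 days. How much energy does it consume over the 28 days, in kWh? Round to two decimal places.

32.20 kWh

Power = V²/R = 230²/23 = 2300 W = 2.3 kW
Runtime = 0.5 h/day × 28 days = 14 h
Energy = 2.3 kW × 14 h = 32.2 kWh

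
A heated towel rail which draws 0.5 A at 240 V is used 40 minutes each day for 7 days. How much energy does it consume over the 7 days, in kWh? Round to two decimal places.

Power = 0.5 A × 240 V = 120 W = 0.12 kW
Runtime = 40 min × 7 = 280 min = 4.666666… h
Energy = 0.12 kW × 4.666666… h = 0.56 kWh

0.56 kWh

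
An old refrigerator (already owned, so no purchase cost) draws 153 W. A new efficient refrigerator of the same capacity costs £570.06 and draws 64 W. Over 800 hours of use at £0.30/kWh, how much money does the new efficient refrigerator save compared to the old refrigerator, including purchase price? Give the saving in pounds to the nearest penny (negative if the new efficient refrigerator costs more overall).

-£548.70

old refrigerator: £0.00 + (153/1000) kW × 800 h × £0.30 = £0.00 + £36.72 = £36.72
new efficient refrigerator: £570.06 + (64/1000) kW × 800 h × £0.30 = £570.06 + £15.36 = £585.42
Saving = £36.72 − £585.42 = −£548.7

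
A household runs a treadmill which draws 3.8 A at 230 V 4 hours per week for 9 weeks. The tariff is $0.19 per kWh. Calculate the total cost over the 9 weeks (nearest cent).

Power = 3.8 A × 230 V = 874 W = 0.874 kW
Runtime = 4 h/week × 9 weeks = 36 h
Energy = 0.874 kW × 36 h = 31.464 kWh
Cost = 31.464 kWh × $0.19/kWh = $5.98

$5.98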